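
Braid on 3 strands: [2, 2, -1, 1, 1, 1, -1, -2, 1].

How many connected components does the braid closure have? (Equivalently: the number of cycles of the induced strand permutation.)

2

Derivation:
Track the strand permutation on 3 strands, starting from identity.
  step 1: s2 swaps positions 2,3 -> [1 3 2]
  step 2: s2 swaps positions 2,3 -> [1 2 3]
  step 3: s1^-1 swaps positions 1,2 -> [2 1 3]
  step 4: s1 swaps positions 1,2 -> [1 2 3]
  step 5: s1 swaps positions 1,2 -> [2 1 3]
  step 6: s1 swaps positions 1,2 -> [1 2 3]
  step 7: s1^-1 swaps positions 1,2 -> [2 1 3]
  step 8: s2^-1 swaps positions 2,3 -> [2 3 1]
  step 9: s1 swaps positions 1,2 -> [3 2 1]
Final permutation (position -> original strand): [3 2 1]
Closure components = cycle count of this permutation = 2.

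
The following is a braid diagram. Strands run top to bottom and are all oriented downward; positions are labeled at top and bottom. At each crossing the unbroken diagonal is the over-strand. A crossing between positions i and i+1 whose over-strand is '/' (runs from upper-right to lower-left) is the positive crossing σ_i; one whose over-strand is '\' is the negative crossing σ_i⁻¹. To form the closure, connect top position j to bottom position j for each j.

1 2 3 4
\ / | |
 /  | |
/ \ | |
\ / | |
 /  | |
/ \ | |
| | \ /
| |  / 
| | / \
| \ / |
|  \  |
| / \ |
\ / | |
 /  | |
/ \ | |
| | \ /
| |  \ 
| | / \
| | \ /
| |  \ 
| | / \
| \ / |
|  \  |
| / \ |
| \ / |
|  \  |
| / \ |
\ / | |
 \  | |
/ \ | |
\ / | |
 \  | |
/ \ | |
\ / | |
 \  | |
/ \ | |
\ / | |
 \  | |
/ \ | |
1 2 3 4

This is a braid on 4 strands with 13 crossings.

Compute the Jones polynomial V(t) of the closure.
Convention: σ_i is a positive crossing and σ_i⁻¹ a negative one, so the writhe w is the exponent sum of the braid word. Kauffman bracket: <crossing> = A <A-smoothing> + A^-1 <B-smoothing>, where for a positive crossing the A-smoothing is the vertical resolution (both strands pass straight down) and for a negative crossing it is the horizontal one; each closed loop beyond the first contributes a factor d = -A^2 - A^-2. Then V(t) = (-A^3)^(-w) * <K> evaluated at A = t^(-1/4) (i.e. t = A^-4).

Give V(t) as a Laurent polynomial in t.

Reading the diagram top to bottom ('/'-over between positions i,i+1 = s_i, '\'-over = s_i^-1): braid word = s1 s1 s3 s2^-1 s1 s3^-1 s3^-1 s2^-1 s2^-1 s1^-1 s1^-1 s1^-1 s1^-1.
The presented braid s1 s1 s3 s2^-1 s1 s3^-1 s3^-1 s2^-1 s2^-1 s1^-1 s1^-1 s1^-1 s1^-1 on 4 strands reduces by inverse Markov moves (closure unchanged at each step):
  Deconjugate: the word is γ·β·γ⁻¹ with γ = s1 s1 (prefix) and γ⁻¹ = s1^-1 s1^-1 (suffix); strip both.
Reduced to β = s3 s2^-1 s1 s3^-1 s3^-1 s2^-1 s2^-1 s1^-1 s1^-1 on 4 strands, 9 crossings.
Compute on β:
Braid: s3 s2^-1 s1 s3^-1 s3^-1 s2^-1 s2^-1 s1^-1 s1^-1 on 4 strands, 9 crossings.
Writhe w = (#positive) - (#negative) = 2 - 7 = -5.
State-sum expansion of <K>. There are 2^9 = 512 states.
For each crossing: s=0 is the vertical smoothing, s=1 horizontal. Crossing k contributes A^(sign_k * (1 - 2*s_k)); loop factor d = -A^2 - A^-2.
Tabulate the states by total A-exponent and number of loops L (A-exp: L × count):
  A^9: L=5 ×1
  A^7: L=4 ×9
  A^5: L=3 ×31, L=5 ×5
  A^3: L=2 ×48, L=4 ×35, L=6 ×1
  A^1: L=1 ×28, L=3 ×86, L=5 ×12
  A^-1: L=2 ×82, L=4 ×43, L=6 ×1
  A^-3: L=1 ×20, L=3 ×58, L=5 ×6
  A^-5: L=2 ×25, L=4 ×11
  A^-7: L=1 ×3, L=3 ×6
  A^-9: L=2 ×1
Each group contributes A^e * Σ count * d^(L-1):
Powers of d = -A^2 - A^-2: d^2 = A^4 + 2 + A^-4; d^3 = -A^6 - 3*A^2 - 3*A^-2 - A^-6; d^4 = A^8 + 4*A^4 + 6 + 4*A^-4 + A^-8; d^5 = -A^10 - 5*A^6 - 10*A^2 - 10*A^-2 - 5*A^-6 - A^-10.
  A^9 * (d^4) = A^17 + 4*A^13 + 6*A^9 + 4*A^5 + A
  A^7 * (9*d^3) = -9*A^13 - 27*A^9 - 27*A^5 - 9*A
  A^5 * (31*d^2 + 5*d^4) = 5*A^13 + 51*A^9 + 92*A^5 + 51*A + 5*A^-3
  A^3 * (48*d + 35*d^3 + d^5) = -A^13 - 40*A^9 - 163*A^5 - 163*A - 40*A^-3 - A^-7
  A^1 * (28 + 86*d^2 + 12*d^4) = 12*A^9 + 134*A^5 + 272*A + 134*A^-3 + 12*A^-7
  A^-1 * (82*d + 43*d^3 + d^5) = -A^9 - 48*A^5 - 221*A - 221*A^-3 - 48*A^-7 - A^-11
  A^-3 * (20 + 58*d^2 + 6*d^4) = 6*A^5 + 82*A + 172*A^-3 + 82*A^-7 + 6*A^-11
  A^-5 * (25*d + 11*d^3) = -11*A - 58*A^-3 - 58*A^-7 - 11*A^-11
  A^-7 * (3 + 6*d^2) = 6*A^-3 + 15*A^-7 + 6*A^-11
  A^-9 * (d) = -A^-7 - A^-11
Summing the groups: <K> = A^17 - A^13 + A^9 - 2*A^5 + 2*A - 2*A^-3 + A^-7 - A^-11
Normalise by the writhe: (-A^3)^(-w) = (-A^3)^(5) = -A^15, so f(A) = -A^15 * <K> = -A^32 + A^28 - A^24 + 2*A^20 - 2*A^16 + 2*A^12 - A^8 + A^4.
Substitute A = t^(-1/4), i.e. A^e → t^(-e/4): V(t) = t^-1 - t^-2 + 2*t^-3 - 2*t^-4 + 2*t^-5 - t^-6 + t^-7 - t^-8

Answer: t^-1 - t^-2 + 2*t^-3 - 2*t^-4 + 2*t^-5 - t^-6 + t^-7 - t^-8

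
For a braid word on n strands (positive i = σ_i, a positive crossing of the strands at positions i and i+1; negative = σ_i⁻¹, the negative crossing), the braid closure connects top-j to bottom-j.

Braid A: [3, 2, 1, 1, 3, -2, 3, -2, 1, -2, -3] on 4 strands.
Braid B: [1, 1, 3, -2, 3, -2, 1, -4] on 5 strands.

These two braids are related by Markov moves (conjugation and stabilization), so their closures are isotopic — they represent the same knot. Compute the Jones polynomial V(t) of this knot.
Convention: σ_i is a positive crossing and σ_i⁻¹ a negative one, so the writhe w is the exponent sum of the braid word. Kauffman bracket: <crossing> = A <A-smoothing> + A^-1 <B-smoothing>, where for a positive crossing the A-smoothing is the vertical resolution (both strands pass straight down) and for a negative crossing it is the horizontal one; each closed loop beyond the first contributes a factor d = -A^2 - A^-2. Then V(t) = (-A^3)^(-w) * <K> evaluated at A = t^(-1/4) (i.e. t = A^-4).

Markov-equivalent braids have isotopic closures, hence identical knot invariants. Strip the Markov moves from each word to reach a common short braid β, then compute V(t) once on β.
Braid A: s3 s2 s1 s1 s3 s2^-1 s3 s2^-1 s1 s2^-1 s3^-1 on 4 strands reduces by inverse Markov moves (closure unchanged at each step):
  Deconjugate: the word is γ·β·γ⁻¹ with γ = s3 s2 (prefix) and γ⁻¹ = s2^-1 s3^-1 (suffix); strip both.
Reduced to β = s1 s1 s3 s2^-1 s3 s2^-1 s1 on 4 strands, 7 crossings.
Braid B: s1 s1 s3 s2^-1 s3 s2^-1 s1 s4^-1 on 5 strands reduces by inverse Markov moves (closure unchanged at each step):
  Destabilize: the word has the form β·s4^-1 where s4^-1 occurs only as the final letter (β ∈ B_4); drop it and the last strand → 4 strands.
Reduced to β = s1 s1 s3 s2^-1 s3 s2^-1 s1 on 4 strands, 7 crossings.
Both give the same β = s1 s1 s3 s2^-1 s3 s2^-1 s1 on 4 strands, so one state sum suffices:
Braid: s1 s1 s3 s2^-1 s3 s2^-1 s1 on 4 strands, 7 crossings.
Writhe w = (#positive) - (#negative) = 5 - 2 = 3.
Computing the Kauffman bracket via state sum. There are 2^7 = 128 states.
Smooth each crossing (0=||, 1=⌣⌢); contribution A^(Σ sign_k(1-2s_k)) * d^(L-1).
Tabulate the states by total A-exponent and number of loops L (A-exp: L × count):
  A^7: L=4 ×1
  A^5: L=3 ×7
  A^3: L=2 ×17, L=4 ×4
  A^1: L=1 ×15, L=3 ×19, L=5 ×1
  A^-1: L=2 ×27, L=4 ×8
  A^-3: L=3 ×20, L=5 ×1
  A^-5: L=4 ×7
  A^-7: L=5 ×1
Each group contributes A^e * Σ count * d^(L-1):
Powers of d = -A^2 - A^-2: d^2 = A^4 + 2 + A^-4; d^3 = -A^6 - 3*A^2 - 3*A^-2 - A^-6; d^4 = A^8 + 4*A^4 + 6 + 4*A^-4 + A^-8.
  A^7 * (d^3) = -A^13 - 3*A^9 - 3*A^5 - A
  A^5 * (7*d^2) = 7*A^9 + 14*A^5 + 7*A
  A^3 * (17*d + 4*d^3) = -4*A^9 - 29*A^5 - 29*A - 4*A^-3
  A^1 * (15 + 19*d^2 + d^4) = A^9 + 23*A^5 + 59*A + 23*A^-3 + A^-7
  A^-1 * (27*d + 8*d^3) = -8*A^5 - 51*A - 51*A^-3 - 8*A^-7
  A^-3 * (20*d^2 + d^4) = A^5 + 24*A + 46*A^-3 + 24*A^-7 + A^-11
  A^-5 * (7*d^3) = -7*A - 21*A^-3 - 21*A^-7 - 7*A^-11
  A^-7 * (d^4) = A + 4*A^-3 + 6*A^-7 + 4*A^-11 + A^-15
Summing the groups: <K> = -A^13 + A^9 - 2*A^5 + 3*A - 3*A^-3 + 2*A^-7 - 2*A^-11 + A^-15
Normalise by the writhe: (-A^3)^(-w) = (-A^3)^(-3) = -A^-9, so f(A) = -A^-9 * <K> = A^4 - 1 + 2*A^-4 - 3*A^-8 + 3*A^-12 - 2*A^-16 + 2*A^-20 - A^-24.
Substitute A = t^(-1/4), i.e. A^e → t^(-e/4): V(t) = -t^6 + 2*t^5 - 2*t^4 + 3*t^3 - 3*t^2 + 2*t - 1 + t^-1

Answer: -t^6 + 2*t^5 - 2*t^4 + 3*t^3 - 3*t^2 + 2*t - 1 + t^-1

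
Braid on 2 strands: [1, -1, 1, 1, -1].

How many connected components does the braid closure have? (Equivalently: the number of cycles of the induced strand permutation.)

1

Derivation:
Track the strand permutation on 2 strands, starting from identity.
  step 1: s1 swaps positions 1,2 -> [2 1]
  step 2: s1^-1 swaps positions 1,2 -> [1 2]
  step 3: s1 swaps positions 1,2 -> [2 1]
  step 4: s1 swaps positions 1,2 -> [1 2]
  step 5: s1^-1 swaps positions 1,2 -> [2 1]
Final permutation (position -> original strand): [2 1]
Closure components = cycle count of this permutation = 1.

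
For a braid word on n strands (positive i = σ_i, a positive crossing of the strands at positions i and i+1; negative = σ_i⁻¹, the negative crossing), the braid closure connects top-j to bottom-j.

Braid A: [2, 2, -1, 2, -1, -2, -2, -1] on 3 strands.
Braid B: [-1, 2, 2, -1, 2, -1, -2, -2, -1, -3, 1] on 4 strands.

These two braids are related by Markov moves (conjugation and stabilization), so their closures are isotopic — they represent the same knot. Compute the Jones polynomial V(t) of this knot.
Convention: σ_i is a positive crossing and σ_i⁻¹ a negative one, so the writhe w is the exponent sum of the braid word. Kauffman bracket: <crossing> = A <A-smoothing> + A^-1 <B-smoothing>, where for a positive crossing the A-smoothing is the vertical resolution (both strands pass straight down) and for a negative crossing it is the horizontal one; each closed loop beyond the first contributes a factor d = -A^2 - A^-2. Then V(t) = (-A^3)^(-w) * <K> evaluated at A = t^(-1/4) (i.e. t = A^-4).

Markov-equivalent braids have isotopic closures, hence identical knot invariants. Strip the Markov moves from each word to reach a common short braid β, then compute V(t) once on β.
Braid A: s2 s2 s1^-1 s2 s1^-1 s2^-1 s2^-1 s1^-1 on 3 strands has no conjugating prefix/suffix or stabilization to strip; take β = s2 s2 s1^-1 s2 s1^-1 s2^-1 s2^-1 s1^-1.
Braid B: s1^-1 s2 s2 s1^-1 s2 s1^-1 s2^-1 s2^-1 s1^-1 s3^-1 s1 on 4 strands reduces by inverse Markov moves (closure unchanged at each step):
  Deconjugate: the word is γ·β·γ⁻¹ with γ = s1^-1 (prefix) and γ⁻¹ = s1 (suffix); strip both.
  Destabilize: the word has the form β·s3^-1 where s3^-1 occurs only as the final letter (β ∈ B_3); drop it and the last strand → 3 strands.
Reduced to β = s2 s2 s1^-1 s2 s1^-1 s2^-1 s2^-1 s1^-1 on 3 strands, 8 crossings.
Both give the same β = s2 s2 s1^-1 s2 s1^-1 s2^-1 s2^-1 s1^-1 on 3 strands, so one state sum suffices:
Braid: s2 s2 s1^-1 s2 s1^-1 s2^-1 s2^-1 s1^-1 on 3 strands, 8 crossings.
Writhe w = (#positive) - (#negative) = 3 - 5 = -2.
Computing the Kauffman bracket via state sum. There are 2^8 = 256 states.
For each crossing: s=0 is the vertical smoothing, s=1 horizontal. Crossing k contributes A^(sign_k * (1 - 2*s_k)); loop factor d = -A^2 - A^-2.
Tabulate the states by total A-exponent and number of loops L (A-exp: L × count):
  A^8: L=4 ×1
  A^6: L=3 ×8
  A^4: L=2 ×23, L=4 ×5
  A^2: L=1 ×22, L=3 ×33, L=5 ×1
  A^0: L=2 ×52, L=4 ×18
  A^-2: L=1 ×13, L=3 ×37, L=5 ×6
  A^-4: L=2 ×14, L=4 ×13, L=6 ×1
  A^-6: L=3 ×6, L=5 ×2
  A^-8: L=4 ×1
Each group contributes A^e * Σ count * d^(L-1):
Powers of d = -A^2 - A^-2: d^2 = A^4 + 2 + A^-4; d^3 = -A^6 - 3*A^2 - 3*A^-2 - A^-6; d^4 = A^8 + 4*A^4 + 6 + 4*A^-4 + A^-8; d^5 = -A^10 - 5*A^6 - 10*A^2 - 10*A^-2 - 5*A^-6 - A^-10.
  A^8 * (d^3) = -A^14 - 3*A^10 - 3*A^6 - A^2
  A^6 * (8*d^2) = 8*A^10 + 16*A^6 + 8*A^2
  A^4 * (23*d + 5*d^3) = -5*A^10 - 38*A^6 - 38*A^2 - 5*A^-2
  A^2 * (22 + 33*d^2 + d^4) = A^10 + 37*A^6 + 94*A^2 + 37*A^-2 + A^-6
  A^0 * (52*d + 18*d^3) = -18*A^6 - 106*A^2 - 106*A^-2 - 18*A^-6
  A^-2 * (13 + 37*d^2 + 6*d^4) = 6*A^6 + 61*A^2 + 123*A^-2 + 61*A^-6 + 6*A^-10
  A^-4 * (14*d + 13*d^3 + d^5) = -A^6 - 18*A^2 - 63*A^-2 - 63*A^-6 - 18*A^-10 - A^-14
  A^-6 * (6*d^2 + 2*d^4) = 2*A^2 + 14*A^-2 + 24*A^-6 + 14*A^-10 + 2*A^-14
  A^-8 * (d^3) = -A^-2 - 3*A^-6 - 3*A^-10 - A^-14
Summing the groups: <K> = -A^14 + A^10 - A^6 + 2*A^2 - A^-2 + 2*A^-6 - A^-10
Normalise by the writhe: (-A^3)^(-w) = (-A^3)^(2) = A^6, so f(A) = A^6 * <K> = -A^20 + A^16 - A^12 + 2*A^8 - A^4 + 2 - A^-4.
Substitute A = t^(-1/4), i.e. A^e → t^(-e/4): V(t) = -t + 2 - t^-1 + 2*t^-2 - t^-3 + t^-4 - t^-5

Answer: -t + 2 - t^-1 + 2*t^-2 - t^-3 + t^-4 - t^-5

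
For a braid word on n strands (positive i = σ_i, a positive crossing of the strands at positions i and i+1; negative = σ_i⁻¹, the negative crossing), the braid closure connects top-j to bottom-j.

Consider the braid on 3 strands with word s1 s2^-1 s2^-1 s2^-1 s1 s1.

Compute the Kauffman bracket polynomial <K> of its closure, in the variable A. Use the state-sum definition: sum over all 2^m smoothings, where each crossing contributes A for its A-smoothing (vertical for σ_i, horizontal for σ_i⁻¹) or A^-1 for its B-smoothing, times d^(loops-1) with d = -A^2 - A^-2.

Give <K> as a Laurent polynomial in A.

Braid: s1 s2^-1 s2^-1 s2^-1 s1 s1 on 3 strands, 6 crossings.
Writhe w = (#positive) - (#negative) = 3 - 3 = 0.
State-sum expansion of <K>. There are 2^6 = 64 states.
Each crossing splits two ways (0=vertical, 1=horizontal). The state's weight is A^(#A-smoothings - #B-smoothings) * d^(loops - 1).
Tabulate the states by total A-exponent and number of loops L (A-exp: L × count):
  A^6: L=4 ×1
  A^4: L=3 ×6
  A^2: L=2 ×12, L=4 ×3
  A^0: L=1 ×9, L=3 ×10, L=5 ×1
  A^-2: L=2 ×12, L=4 ×3
  A^-4: L=3 ×6
  A^-6: L=4 ×1
Each group contributes A^e * Σ count * d^(L-1):
Powers of d = -A^2 - A^-2: d^2 = A^4 + 2 + A^-4; d^3 = -A^6 - 3*A^2 - 3*A^-2 - A^-6; d^4 = A^8 + 4*A^4 + 6 + 4*A^-4 + A^-8.
  A^6 * (d^3) = -A^12 - 3*A^8 - 3*A^4 - 1
  A^4 * (6*d^2) = 6*A^8 + 12*A^4 + 6
  A^2 * (12*d + 3*d^3) = -3*A^8 - 21*A^4 - 21 - 3*A^-4
  A^0 * (9 + 10*d^2 + d^4) = A^8 + 14*A^4 + 35 + 14*A^-4 + A^-8
  A^-2 * (12*d + 3*d^3) = -3*A^4 - 21 - 21*A^-4 - 3*A^-8
  A^-4 * (6*d^2) = 6 + 12*A^-4 + 6*A^-8
  A^-6 * (d^3) = -1 - 3*A^-4 - 3*A^-8 - A^-12
Summing the groups: <K> = -A^12 + A^8 - A^4 + 3 - A^-4 + A^-8 - A^-12

Answer: -A^12 + A^8 - A^4 + 3 - A^-4 + A^-8 - A^-12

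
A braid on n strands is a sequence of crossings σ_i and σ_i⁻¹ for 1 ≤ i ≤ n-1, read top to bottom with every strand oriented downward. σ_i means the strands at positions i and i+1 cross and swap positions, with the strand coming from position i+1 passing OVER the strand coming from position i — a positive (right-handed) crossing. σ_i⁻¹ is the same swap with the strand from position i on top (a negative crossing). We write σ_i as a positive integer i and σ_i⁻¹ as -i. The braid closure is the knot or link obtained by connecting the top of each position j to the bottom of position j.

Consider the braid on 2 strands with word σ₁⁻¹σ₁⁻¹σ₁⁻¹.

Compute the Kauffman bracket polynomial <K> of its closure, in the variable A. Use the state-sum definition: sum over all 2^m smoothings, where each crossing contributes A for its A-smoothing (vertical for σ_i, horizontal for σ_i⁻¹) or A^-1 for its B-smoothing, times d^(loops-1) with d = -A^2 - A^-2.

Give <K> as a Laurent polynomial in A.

Braid: s1^-1 s1^-1 s1^-1 on 2 strands, 3 crossings.
Writhe w = (#positive) - (#negative) = 0 - 3 = -3.
Enumerate smoothing states for the bracket polynomial. There are 2^3 = 8 states.
Each crossing splits two ways (0=vertical, 1=horizontal). The state's weight is A^(#A-smoothings - #B-smoothings) * d^(loops - 1).
  state 000: A-exp=-3, loops=2, term = A^-3 * d^1
  state 001: A-exp=-1, loops=1, term = A^-1 * d^0
  state 010: A-exp=-1, loops=1, term = A^-1 * d^0
  state 011: A-exp=+1, loops=2, term = A^1 * d^1
  state 100: A-exp=-1, loops=1, term = A^-1 * d^0
  state 101: A-exp=+1, loops=2, term = A^1 * d^1
  state 110: A-exp=+1, loops=2, term = A^1 * d^1
  state 111: A-exp=+3, loops=3, term = A^3 * d^2
Collect the terms by A-exponent (count of states per loop number):
Powers of d = -A^2 - A^-2: d^2 = A^4 + 2 + A^-4.
  A^3 * (d^2) = A^7 + 2*A^3 + A^-1
  A^1 * (3*d) = -3*A^3 - 3*A^-1
  A^-1 * (3) = 3*A^-1
  A^-3 * (d) = -A^-1 - A^-5
Summing the groups: <K> = A^7 - A^3 - A^-5

Answer: A^7 - A^3 - A^-5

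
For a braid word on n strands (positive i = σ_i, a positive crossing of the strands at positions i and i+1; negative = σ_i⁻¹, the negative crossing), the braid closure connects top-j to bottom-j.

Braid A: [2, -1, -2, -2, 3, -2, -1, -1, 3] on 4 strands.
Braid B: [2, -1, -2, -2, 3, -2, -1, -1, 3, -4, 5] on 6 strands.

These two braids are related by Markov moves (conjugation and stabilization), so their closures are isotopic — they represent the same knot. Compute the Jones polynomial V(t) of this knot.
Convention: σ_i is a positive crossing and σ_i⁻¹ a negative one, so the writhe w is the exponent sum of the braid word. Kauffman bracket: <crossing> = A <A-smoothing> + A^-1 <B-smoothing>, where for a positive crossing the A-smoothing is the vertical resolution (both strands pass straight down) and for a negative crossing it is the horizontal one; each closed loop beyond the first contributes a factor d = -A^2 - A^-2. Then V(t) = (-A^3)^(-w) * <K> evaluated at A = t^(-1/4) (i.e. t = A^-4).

Markov-equivalent braids have isotopic closures, hence identical knot invariants. Strip the Markov moves from each word to reach a common short braid β, then compute V(t) once on β.
Braid A: s2 s1^-1 s2^-1 s2^-1 s3 s2^-1 s1^-1 s1^-1 s3 on 4 strands has no conjugating prefix/suffix or stabilization to strip; take β = s2 s1^-1 s2^-1 s2^-1 s3 s2^-1 s1^-1 s1^-1 s3.
Braid B: s2 s1^-1 s2^-1 s2^-1 s3 s2^-1 s1^-1 s1^-1 s3 s4^-1 s5 on 6 strands reduces by inverse Markov moves (closure unchanged at each step):
  Destabilize: the word has the form β·s5 where s5 occurs only as the final letter (β ∈ B_5); drop it and the last strand → 5 strands.
  Destabilize: the word has the form β·s4^-1 where s4^-1 occurs only as the final letter (β ∈ B_4); drop it and the last strand → 4 strands.
Reduced to β = s2 s1^-1 s2^-1 s2^-1 s3 s2^-1 s1^-1 s1^-1 s3 on 4 strands, 9 crossings.
Both give the same β = s2 s1^-1 s2^-1 s2^-1 s3 s2^-1 s1^-1 s1^-1 s3 on 4 strands, so one state sum suffices:
Braid: s2 s1^-1 s2^-1 s2^-1 s3 s2^-1 s1^-1 s1^-1 s3 on 4 strands, 9 crossings.
Writhe w = (#positive) - (#negative) = 3 - 6 = -3.
Computing the Kauffman bracket via state sum. There are 2^9 = 512 states.
Smooth each crossing (0=||, 1=⌣⌢); contribution A^(Σ sign_k(1-2s_k)) * d^(L-1).
Tabulate the states by total A-exponent and number of loops L (A-exp: L × count):
  A^9: L=6 ×1
  A^7: L=5 ×9
  A^5: L=4 ×35, L=6 ×1
  A^3: L=3 ×73, L=5 ×11
  A^1: L=2 ×82, L=4 ×43, L=6 ×1
  A^-1: L=1 ×40, L=3 ×79, L=5 ×7
  A^-3: L=2 ×63, L=4 ×21
  A^-5: L=1 ×9, L=3 ×26, L=5 ×1
  A^-7: L=2 ×6, L=4 ×3
  A^-9: L=3 ×1
Each group contributes A^e * Σ count * d^(L-1):
Powers of d = -A^2 - A^-2: d^2 = A^4 + 2 + A^-4; d^3 = -A^6 - 3*A^2 - 3*A^-2 - A^-6; d^4 = A^8 + 4*A^4 + 6 + 4*A^-4 + A^-8; d^5 = -A^10 - 5*A^6 - 10*A^2 - 10*A^-2 - 5*A^-6 - A^-10.
  A^9 * (d^5) = -A^19 - 5*A^15 - 10*A^11 - 10*A^7 - 5*A^3 - A^-1
  A^7 * (9*d^4) = 9*A^15 + 36*A^11 + 54*A^7 + 36*A^3 + 9*A^-1
  A^5 * (35*d^3 + d^5) = -A^15 - 40*A^11 - 115*A^7 - 115*A^3 - 40*A^-1 - A^-5
  A^3 * (73*d^2 + 11*d^4) = 11*A^11 + 117*A^7 + 212*A^3 + 117*A^-1 + 11*A^-5
  A^1 * (82*d + 43*d^3 + d^5) = -A^11 - 48*A^7 - 221*A^3 - 221*A^-1 - 48*A^-5 - A^-9
  A^-1 * (40 + 79*d^2 + 7*d^4) = 7*A^7 + 107*A^3 + 240*A^-1 + 107*A^-5 + 7*A^-9
  A^-3 * (63*d + 21*d^3) = -21*A^3 - 126*A^-1 - 126*A^-5 - 21*A^-9
  A^-5 * (9 + 26*d^2 + d^4) = A^3 + 30*A^-1 + 67*A^-5 + 30*A^-9 + A^-13
  A^-7 * (6*d + 3*d^3) = -3*A^-1 - 15*A^-5 - 15*A^-9 - 3*A^-13
  A^-9 * (d^2) = A^-5 + 2*A^-9 + A^-13
Summing the groups: <K> = -A^19 + 3*A^15 - 4*A^11 + 5*A^7 - 6*A^3 + 5*A^-1 - 4*A^-5 + 2*A^-9 - A^-13
Normalise by the writhe: (-A^3)^(-w) = (-A^3)^(3) = -A^9, so f(A) = -A^9 * <K> = A^28 - 3*A^24 + 4*A^20 - 5*A^16 + 6*A^12 - 5*A^8 + 4*A^4 - 2 + A^-4.
Substitute A = t^(-1/4), i.e. A^e → t^(-e/4): V(t) = t - 2 + 4*t^-1 - 5*t^-2 + 6*t^-3 - 5*t^-4 + 4*t^-5 - 3*t^-6 + t^-7

Answer: t - 2 + 4*t^-1 - 5*t^-2 + 6*t^-3 - 5*t^-4 + 4*t^-5 - 3*t^-6 + t^-7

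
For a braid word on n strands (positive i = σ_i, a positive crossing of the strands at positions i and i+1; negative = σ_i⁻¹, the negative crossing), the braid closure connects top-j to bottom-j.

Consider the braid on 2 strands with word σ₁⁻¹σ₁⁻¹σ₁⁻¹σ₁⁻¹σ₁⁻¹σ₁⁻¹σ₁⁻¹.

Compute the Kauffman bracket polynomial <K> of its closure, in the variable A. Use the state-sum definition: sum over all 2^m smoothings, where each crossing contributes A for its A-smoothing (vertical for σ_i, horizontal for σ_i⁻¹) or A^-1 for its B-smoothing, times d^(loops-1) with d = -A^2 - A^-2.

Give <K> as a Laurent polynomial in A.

A^19 - A^15 + A^11 - A^7 + A^3 - A^-1 - A^-9

Derivation:
Braid: s1^-1 s1^-1 s1^-1 s1^-1 s1^-1 s1^-1 s1^-1 on 2 strands, 7 crossings.
Writhe w = (#positive) - (#negative) = 0 - 7 = -7.
Enumerate smoothing states for the bracket polynomial. There are 2^7 = 128 states.
Each crossing splits two ways (0=vertical, 1=horizontal). The state's weight is A^(#A-smoothings - #B-smoothings) * d^(loops - 1).
Tabulate the states by total A-exponent and number of loops L (A-exp: L × count):
  A^7: L=7 ×1
  A^5: L=6 ×7
  A^3: L=5 ×21
  A^1: L=4 ×35
  A^-1: L=3 ×35
  A^-3: L=2 ×21
  A^-5: L=1 ×7
  A^-7: L=2 ×1
Each group contributes A^e * Σ count * d^(L-1):
Powers of d = -A^2 - A^-2: d^2 = A^4 + 2 + A^-4; d^3 = -A^6 - 3*A^2 - 3*A^-2 - A^-6; d^4 = A^8 + 4*A^4 + 6 + 4*A^-4 + A^-8; d^5 = -A^10 - 5*A^6 - 10*A^2 - 10*A^-2 - 5*A^-6 - A^-10; d^6 = A^12 + 6*A^8 + 15*A^4 + 20 + 15*A^-4 + 6*A^-8 + A^-12.
  A^7 * (d^6) = A^19 + 6*A^15 + 15*A^11 + 20*A^7 + 15*A^3 + 6*A^-1 + A^-5
  A^5 * (7*d^5) = -7*A^15 - 35*A^11 - 70*A^7 - 70*A^3 - 35*A^-1 - 7*A^-5
  A^3 * (21*d^4) = 21*A^11 + 84*A^7 + 126*A^3 + 84*A^-1 + 21*A^-5
  A^1 * (35*d^3) = -35*A^7 - 105*A^3 - 105*A^-1 - 35*A^-5
  A^-1 * (35*d^2) = 35*A^3 + 70*A^-1 + 35*A^-5
  A^-3 * (21*d) = -21*A^-1 - 21*A^-5
  A^-5 * (7) = 7*A^-5
  A^-7 * (d) = -A^-5 - A^-9
Summing the groups: <K> = A^19 - A^15 + A^11 - A^7 + A^3 - A^-1 - A^-9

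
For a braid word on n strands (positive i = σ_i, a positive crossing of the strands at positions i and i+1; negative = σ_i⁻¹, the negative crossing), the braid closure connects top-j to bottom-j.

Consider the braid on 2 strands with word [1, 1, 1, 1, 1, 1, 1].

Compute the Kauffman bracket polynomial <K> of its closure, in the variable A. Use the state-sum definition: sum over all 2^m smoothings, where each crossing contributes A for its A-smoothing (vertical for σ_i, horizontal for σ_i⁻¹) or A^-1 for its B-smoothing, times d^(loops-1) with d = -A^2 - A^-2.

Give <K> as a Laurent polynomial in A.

-A^9 - A + A^-3 - A^-7 + A^-11 - A^-15 + A^-19

Derivation:
Braid: s1 s1 s1 s1 s1 s1 s1 on 2 strands, 7 crossings.
Writhe w = (#positive) - (#negative) = 7 - 0 = 7.
Enumerate smoothing states for the bracket polynomial. There are 2^7 = 128 states.
Each crossing splits two ways (0=vertical, 1=horizontal). The state's weight is A^(#A-smoothings - #B-smoothings) * d^(loops - 1).
Tabulate the states by total A-exponent and number of loops L (A-exp: L × count):
  A^7: L=2 ×1
  A^5: L=1 ×7
  A^3: L=2 ×21
  A^1: L=3 ×35
  A^-1: L=4 ×35
  A^-3: L=5 ×21
  A^-5: L=6 ×7
  A^-7: L=7 ×1
Each group contributes A^e * Σ count * d^(L-1):
Powers of d = -A^2 - A^-2: d^2 = A^4 + 2 + A^-4; d^3 = -A^6 - 3*A^2 - 3*A^-2 - A^-6; d^4 = A^8 + 4*A^4 + 6 + 4*A^-4 + A^-8; d^5 = -A^10 - 5*A^6 - 10*A^2 - 10*A^-2 - 5*A^-6 - A^-10; d^6 = A^12 + 6*A^8 + 15*A^4 + 20 + 15*A^-4 + 6*A^-8 + A^-12.
  A^7 * (d) = -A^9 - A^5
  A^5 * (7) = 7*A^5
  A^3 * (21*d) = -21*A^5 - 21*A
  A^1 * (35*d^2) = 35*A^5 + 70*A + 35*A^-3
  A^-1 * (35*d^3) = -35*A^5 - 105*A - 105*A^-3 - 35*A^-7
  A^-3 * (21*d^4) = 21*A^5 + 84*A + 126*A^-3 + 84*A^-7 + 21*A^-11
  A^-5 * (7*d^5) = -7*A^5 - 35*A - 70*A^-3 - 70*A^-7 - 35*A^-11 - 7*A^-15
  A^-7 * (d^6) = A^5 + 6*A + 15*A^-3 + 20*A^-7 + 15*A^-11 + 6*A^-15 + A^-19
Summing the groups: <K> = -A^9 - A + A^-3 - A^-7 + A^-11 - A^-15 + A^-19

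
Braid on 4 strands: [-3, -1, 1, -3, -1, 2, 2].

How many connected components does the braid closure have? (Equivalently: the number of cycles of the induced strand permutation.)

Track the strand permutation on 4 strands, starting from identity.
  step 1: s3^-1 swaps positions 3,4 -> [1 2 4 3]
  step 2: s1^-1 swaps positions 1,2 -> [2 1 4 3]
  step 3: s1 swaps positions 1,2 -> [1 2 4 3]
  step 4: s3^-1 swaps positions 3,4 -> [1 2 3 4]
  step 5: s1^-1 swaps positions 1,2 -> [2 1 3 4]
  step 6: s2 swaps positions 2,3 -> [2 3 1 4]
  step 7: s2 swaps positions 2,3 -> [2 1 3 4]
Final permutation (position -> original strand): [2 1 3 4]
Closure components = cycle count of this permutation = 3.

Answer: 3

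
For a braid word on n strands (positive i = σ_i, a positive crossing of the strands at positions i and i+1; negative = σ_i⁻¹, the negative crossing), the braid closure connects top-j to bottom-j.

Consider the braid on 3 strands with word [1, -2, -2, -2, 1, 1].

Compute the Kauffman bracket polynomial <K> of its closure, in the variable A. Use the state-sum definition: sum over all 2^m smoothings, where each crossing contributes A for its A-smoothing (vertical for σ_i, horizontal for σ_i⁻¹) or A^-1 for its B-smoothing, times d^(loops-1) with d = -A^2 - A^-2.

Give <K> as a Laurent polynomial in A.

-A^12 + A^8 - A^4 + 3 - A^-4 + A^-8 - A^-12

Derivation:
Braid: s1 s2^-1 s2^-1 s2^-1 s1 s1 on 3 strands, 6 crossings.
Writhe w = (#positive) - (#negative) = 3 - 3 = 0.
Computing the Kauffman bracket via state sum. There are 2^6 = 64 states.
Each crossing splits two ways (0=vertical, 1=horizontal). The state's weight is A^(#A-smoothings - #B-smoothings) * d^(loops - 1).
Tabulate the states by total A-exponent and number of loops L (A-exp: L × count):
  A^6: L=4 ×1
  A^4: L=3 ×6
  A^2: L=2 ×12, L=4 ×3
  A^0: L=1 ×9, L=3 ×10, L=5 ×1
  A^-2: L=2 ×12, L=4 ×3
  A^-4: L=3 ×6
  A^-6: L=4 ×1
Each group contributes A^e * Σ count * d^(L-1):
Powers of d = -A^2 - A^-2: d^2 = A^4 + 2 + A^-4; d^3 = -A^6 - 3*A^2 - 3*A^-2 - A^-6; d^4 = A^8 + 4*A^4 + 6 + 4*A^-4 + A^-8.
  A^6 * (d^3) = -A^12 - 3*A^8 - 3*A^4 - 1
  A^4 * (6*d^2) = 6*A^8 + 12*A^4 + 6
  A^2 * (12*d + 3*d^3) = -3*A^8 - 21*A^4 - 21 - 3*A^-4
  A^0 * (9 + 10*d^2 + d^4) = A^8 + 14*A^4 + 35 + 14*A^-4 + A^-8
  A^-2 * (12*d + 3*d^3) = -3*A^4 - 21 - 21*A^-4 - 3*A^-8
  A^-4 * (6*d^2) = 6 + 12*A^-4 + 6*A^-8
  A^-6 * (d^3) = -1 - 3*A^-4 - 3*A^-8 - A^-12
Summing the groups: <K> = -A^12 + A^8 - A^4 + 3 - A^-4 + A^-8 - A^-12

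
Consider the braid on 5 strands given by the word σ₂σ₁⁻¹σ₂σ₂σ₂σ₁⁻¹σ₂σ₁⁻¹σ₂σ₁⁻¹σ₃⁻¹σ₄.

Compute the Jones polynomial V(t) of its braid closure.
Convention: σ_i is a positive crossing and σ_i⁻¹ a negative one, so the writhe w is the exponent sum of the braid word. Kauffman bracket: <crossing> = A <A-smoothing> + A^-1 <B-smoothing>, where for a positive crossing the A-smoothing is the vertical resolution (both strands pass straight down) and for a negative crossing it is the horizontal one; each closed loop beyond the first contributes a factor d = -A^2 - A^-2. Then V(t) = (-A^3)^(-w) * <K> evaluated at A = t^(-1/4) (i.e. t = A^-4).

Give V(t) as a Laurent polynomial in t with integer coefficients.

t^7 - 4*t^6 + 7*t^5 - 11*t^4 + 14*t^3 - 14*t^2 + 14*t - 10 + 7*t^-1 - 4*t^-2 + t^-3

Derivation:
The presented braid s2 s1^-1 s2 s2 s2 s1^-1 s2 s1^-1 s2 s1^-1 s3^-1 s4 on 5 strands reduces by inverse Markov moves (closure unchanged at each step):
  Destabilize: the word has the form β·s4 where s4 occurs only as the final letter (β ∈ B_4); drop it and the last strand → 4 strands.
  Destabilize: the word has the form β·s3^-1 where s3^-1 occurs only as the final letter (β ∈ B_3); drop it and the last strand → 3 strands.
Reduced to β = s2 s1^-1 s2 s2 s2 s1^-1 s2 s1^-1 s2 s1^-1 on 3 strands, 10 crossings.
Compute on β:
Braid: s2 s1^-1 s2 s2 s2 s1^-1 s2 s1^-1 s2 s1^-1 on 3 strands, 10 crossings.
Writhe w = (#positive) - (#negative) = 6 - 4 = 2.
Enumerate smoothing states for the bracket polynomial. There are 2^10 = 1024 states.
For each crossing: s=0 is the vertical smoothing, s=1 horizontal. Crossing k contributes A^(sign_k * (1 - 2*s_k)); loop factor d = -A^2 - A^-2.
Tabulate the states by total A-exponent and number of loops L (A-exp: L × count):
  A^10: L=5 ×1
  A^8: L=4 ×10
  A^6: L=3 ×42, L=5 ×3
  A^4: L=2 ×90, L=4 ×29, L=6 ×1
  A^2: L=1 ×87, L=3 ×110, L=5 ×13
  A^0: L=2 ×179, L=4 ×71, L=6 ×2
  A^-2: L=3 ×187, L=5 ×23
  A^-4: L=4 ×117, L=6 ×3
  A^-6: L=5 ×45
  A^-8: L=6 ×10
  A^-10: L=7 ×1
Each group contributes A^e * Σ count * d^(L-1):
Powers of d = -A^2 - A^-2: d^2 = A^4 + 2 + A^-4; d^3 = -A^6 - 3*A^2 - 3*A^-2 - A^-6; d^4 = A^8 + 4*A^4 + 6 + 4*A^-4 + A^-8; d^5 = -A^10 - 5*A^6 - 10*A^2 - 10*A^-2 - 5*A^-6 - A^-10; d^6 = A^12 + 6*A^8 + 15*A^4 + 20 + 15*A^-4 + 6*A^-8 + A^-12.
  A^10 * (d^4) = A^18 + 4*A^14 + 6*A^10 + 4*A^6 + A^2
  A^8 * (10*d^3) = -10*A^14 - 30*A^10 - 30*A^6 - 10*A^2
  A^6 * (42*d^2 + 3*d^4) = 3*A^14 + 54*A^10 + 102*A^6 + 54*A^2 + 3*A^-2
  A^4 * (90*d + 29*d^3 + d^5) = -A^14 - 34*A^10 - 187*A^6 - 187*A^2 - 34*A^-2 - A^-6
  A^2 * (87 + 110*d^2 + 13*d^4) = 13*A^10 + 162*A^6 + 385*A^2 + 162*A^-2 + 13*A^-6
  A^0 * (179*d + 71*d^3 + 2*d^5) = -2*A^10 - 81*A^6 - 412*A^2 - 412*A^-2 - 81*A^-6 - 2*A^-10
  A^-2 * (187*d^2 + 23*d^4) = 23*A^6 + 279*A^2 + 512*A^-2 + 279*A^-6 + 23*A^-10
  A^-4 * (117*d^3 + 3*d^5) = -3*A^6 - 132*A^2 - 381*A^-2 - 381*A^-6 - 132*A^-10 - 3*A^-14
  A^-6 * (45*d^4) = 45*A^2 + 180*A^-2 + 270*A^-6 + 180*A^-10 + 45*A^-14
  A^-8 * (10*d^5) = -10*A^2 - 50*A^-2 - 100*A^-6 - 100*A^-10 - 50*A^-14 - 10*A^-18
  A^-10 * (d^6) = A^2 + 6*A^-2 + 15*A^-6 + 20*A^-10 + 15*A^-14 + 6*A^-18 + A^-22
Summing the groups: <K> = A^18 - 4*A^14 + 7*A^10 - 10*A^6 + 14*A^2 - 14*A^-2 + 14*A^-6 - 11*A^-10 + 7*A^-14 - 4*A^-18 + A^-22
Normalise by the writhe: (-A^3)^(-w) = (-A^3)^(-2) = A^-6, so f(A) = A^-6 * <K> = A^12 - 4*A^8 + 7*A^4 - 10 + 14*A^-4 - 14*A^-8 + 14*A^-12 - 11*A^-16 + 7*A^-20 - 4*A^-24 + A^-28.
Substitute A = t^(-1/4), i.e. A^e → t^(-e/4): V(t) = t^7 - 4*t^6 + 7*t^5 - 11*t^4 + 14*t^3 - 14*t^2 + 14*t - 10 + 7*t^-1 - 4*t^-2 + t^-3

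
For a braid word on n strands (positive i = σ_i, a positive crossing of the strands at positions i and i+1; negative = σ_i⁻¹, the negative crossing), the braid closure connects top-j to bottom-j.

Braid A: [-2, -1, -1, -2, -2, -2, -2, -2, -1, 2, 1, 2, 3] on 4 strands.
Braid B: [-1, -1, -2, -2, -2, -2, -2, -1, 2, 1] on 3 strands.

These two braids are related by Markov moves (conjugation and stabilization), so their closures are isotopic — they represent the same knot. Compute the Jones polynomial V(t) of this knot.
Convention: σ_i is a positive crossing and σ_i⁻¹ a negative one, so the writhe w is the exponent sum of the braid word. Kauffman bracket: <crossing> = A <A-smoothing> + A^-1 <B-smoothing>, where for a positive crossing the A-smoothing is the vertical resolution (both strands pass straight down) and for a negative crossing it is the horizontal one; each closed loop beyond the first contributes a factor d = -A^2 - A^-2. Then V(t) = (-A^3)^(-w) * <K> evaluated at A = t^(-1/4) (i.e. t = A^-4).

t^-2 - t^-3 + 2*t^-4 - 2*t^-5 + 3*t^-6 - 2*t^-7 + t^-8 - t^-9

Derivation:
Markov-equivalent braids have isotopic closures, hence identical knot invariants. Strip the Markov moves from each word to reach a common short braid β, then compute V(t) once on β.
Braid A: s2^-1 s1^-1 s1^-1 s2^-1 s2^-1 s2^-1 s2^-1 s2^-1 s1^-1 s2 s1 s2 s3 on 4 strands reduces by inverse Markov moves (closure unchanged at each step):
  Destabilize: the word has the form β·s3 where s3 occurs only as the final letter (β ∈ B_3); drop it and the last strand → 3 strands.
  Deconjugate: the word is γ·β·γ⁻¹ with γ = s2^-1 s1^-1 (prefix) and γ⁻¹ = s1 s2 (suffix); strip both.
Reduced to β = s1^-1 s2^-1 s2^-1 s2^-1 s2^-1 s2^-1 s1^-1 s2 on 3 strands, 8 crossings.
Braid B: s1^-1 s1^-1 s2^-1 s2^-1 s2^-1 s2^-1 s2^-1 s1^-1 s2 s1 on 3 strands reduces by inverse Markov moves (closure unchanged at each step):
  Deconjugate: the word is γ·β·γ⁻¹ with γ = s1^-1 (prefix) and γ⁻¹ = s1 (suffix); strip both.
Reduced to β = s1^-1 s2^-1 s2^-1 s2^-1 s2^-1 s2^-1 s1^-1 s2 on 3 strands, 8 crossings.
Both give the same β = s1^-1 s2^-1 s2^-1 s2^-1 s2^-1 s2^-1 s1^-1 s2 on 3 strands, so one state sum suffices:
Braid: s1^-1 s2^-1 s2^-1 s2^-1 s2^-1 s2^-1 s1^-1 s2 on 3 strands, 8 crossings.
Writhe w = (#positive) - (#negative) = 1 - 7 = -6.
Computing the Kauffman bracket via state sum. There are 2^8 = 256 states.
Smooth each crossing (0=||, 1=⌣⌢); contribution A^(Σ sign_k(1-2s_k)) * d^(L-1).
Tabulate the states by total A-exponent and number of loops L (A-exp: L × count):
  A^8: L=6 ×1
  A^6: L=5 ×8
  A^4: L=4 ×25, L=6 ×3
  A^2: L=3 ×40, L=5 ×15, L=7 ×1
  A^0: L=2 ×35, L=4 ×30, L=6 ×5
  A^-2: L=1 ×15, L=3 ×31, L=5 ×10
  A^-4: L=2 ×18, L=4 ×10
  A^-6: L=1 ×2, L=3 ×6
  A^-8: L=2 ×1
Each group contributes A^e * Σ count * d^(L-1):
Powers of d = -A^2 - A^-2: d^2 = A^4 + 2 + A^-4; d^3 = -A^6 - 3*A^2 - 3*A^-2 - A^-6; d^4 = A^8 + 4*A^4 + 6 + 4*A^-4 + A^-8; d^5 = -A^10 - 5*A^6 - 10*A^2 - 10*A^-2 - 5*A^-6 - A^-10; d^6 = A^12 + 6*A^8 + 15*A^4 + 20 + 15*A^-4 + 6*A^-8 + A^-12.
  A^8 * (d^5) = -A^18 - 5*A^14 - 10*A^10 - 10*A^6 - 5*A^2 - A^-2
  A^6 * (8*d^4) = 8*A^14 + 32*A^10 + 48*A^6 + 32*A^2 + 8*A^-2
  A^4 * (25*d^3 + 3*d^5) = -3*A^14 - 40*A^10 - 105*A^6 - 105*A^2 - 40*A^-2 - 3*A^-6
  A^2 * (40*d^2 + 15*d^4 + d^6) = A^14 + 21*A^10 + 115*A^6 + 190*A^2 + 115*A^-2 + 21*A^-6 + A^-10
  A^0 * (35*d + 30*d^3 + 5*d^5) = -5*A^10 - 55*A^6 - 175*A^2 - 175*A^-2 - 55*A^-6 - 5*A^-10
  A^-2 * (15 + 31*d^2 + 10*d^4) = 10*A^6 + 71*A^2 + 137*A^-2 + 71*A^-6 + 10*A^-10
  A^-4 * (18*d + 10*d^3) = -10*A^2 - 48*A^-2 - 48*A^-6 - 10*A^-10
  A^-6 * (2 + 6*d^2) = 6*A^-2 + 14*A^-6 + 6*A^-10
  A^-8 * (d) = -A^-6 - A^-10
Summing the groups: <K> = -A^18 + A^14 - 2*A^10 + 3*A^6 - 2*A^2 + 2*A^-2 - A^-6 + A^-10
Normalise by the writhe: (-A^3)^(-w) = (-A^3)^(6) = A^18, so f(A) = A^18 * <K> = -A^36 + A^32 - 2*A^28 + 3*A^24 - 2*A^20 + 2*A^16 - A^12 + A^8.
Substitute A = t^(-1/4), i.e. A^e → t^(-e/4): V(t) = t^-2 - t^-3 + 2*t^-4 - 2*t^-5 + 3*t^-6 - 2*t^-7 + t^-8 - t^-9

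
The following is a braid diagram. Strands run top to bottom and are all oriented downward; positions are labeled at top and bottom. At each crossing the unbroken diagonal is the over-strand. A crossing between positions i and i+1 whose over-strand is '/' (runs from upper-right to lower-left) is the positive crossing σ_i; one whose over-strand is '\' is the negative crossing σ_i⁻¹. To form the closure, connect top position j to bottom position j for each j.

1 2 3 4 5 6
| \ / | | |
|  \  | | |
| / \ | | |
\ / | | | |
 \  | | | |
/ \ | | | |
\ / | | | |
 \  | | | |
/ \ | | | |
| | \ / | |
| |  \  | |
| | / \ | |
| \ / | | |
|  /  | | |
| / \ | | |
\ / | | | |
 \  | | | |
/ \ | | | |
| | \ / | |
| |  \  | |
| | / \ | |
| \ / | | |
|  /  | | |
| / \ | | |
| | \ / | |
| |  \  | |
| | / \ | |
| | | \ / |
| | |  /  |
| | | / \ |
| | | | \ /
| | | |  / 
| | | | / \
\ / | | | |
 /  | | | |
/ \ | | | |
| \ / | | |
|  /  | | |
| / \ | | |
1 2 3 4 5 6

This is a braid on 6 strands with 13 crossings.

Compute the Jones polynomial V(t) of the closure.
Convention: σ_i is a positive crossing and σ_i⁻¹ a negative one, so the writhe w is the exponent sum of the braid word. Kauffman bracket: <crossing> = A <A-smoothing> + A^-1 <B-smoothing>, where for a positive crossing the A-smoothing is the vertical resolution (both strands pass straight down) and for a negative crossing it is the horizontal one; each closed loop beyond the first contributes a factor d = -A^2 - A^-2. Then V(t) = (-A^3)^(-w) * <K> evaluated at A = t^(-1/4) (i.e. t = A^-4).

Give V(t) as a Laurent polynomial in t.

Reading the diagram top to bottom ('/'-over between positions i,i+1 = s_i, '\'-over = s_i^-1): braid word = s2^-1 s1^-1 s1^-1 s3^-1 s2 s1^-1 s3^-1 s2 s3^-1 s4 s5 s1 s2.
The presented braid s2^-1 s1^-1 s1^-1 s3^-1 s2 s1^-1 s3^-1 s2 s3^-1 s4 s5 s1 s2 on 6 strands reduces by inverse Markov moves (closure unchanged at each step):
  Deconjugate: the word is γ·β·γ⁻¹ with γ = s2^-1 s1^-1 (prefix) and γ⁻¹ = s1 s2 (suffix); strip both.
  Destabilize: the word has the form β·s5 where s5 occurs only as the final letter (β ∈ B_5); drop it and the last strand → 5 strands.
  Destabilize: the word has the form β·s4 where s4 occurs only as the final letter (β ∈ B_4); drop it and the last strand → 4 strands.
Reduced to β = s1^-1 s3^-1 s2 s1^-1 s3^-1 s2 s3^-1 on 4 strands, 7 crossings.
Compute on β:
Braid: s1^-1 s3^-1 s2 s1^-1 s3^-1 s2 s3^-1 on 4 strands, 7 crossings.
Writhe w = (#positive) - (#negative) = 2 - 5 = -3.
Computing the Kauffman bracket via state sum. There are 2^7 = 128 states.
Smooth each crossing (0=||, 1=⌣⌢); contribution A^(Σ sign_k(1-2s_k)) * d^(L-1).
Tabulate the states by total A-exponent and number of loops L (A-exp: L × count):
  A^7: L=5 ×1
  A^5: L=4 ×7
  A^3: L=3 ×20, L=5 ×1
  A^1: L=2 ×29, L=4 ×6
  A^-1: L=1 ×19, L=3 ×16
  A^-3: L=2 ×19, L=4 ×2
  A^-5: L=3 ×7
  A^-7: L=4 ×1
Each group contributes A^e * Σ count * d^(L-1):
Powers of d = -A^2 - A^-2: d^2 = A^4 + 2 + A^-4; d^3 = -A^6 - 3*A^2 - 3*A^-2 - A^-6; d^4 = A^8 + 4*A^4 + 6 + 4*A^-4 + A^-8.
  A^7 * (d^4) = A^15 + 4*A^11 + 6*A^7 + 4*A^3 + A^-1
  A^5 * (7*d^3) = -7*A^11 - 21*A^7 - 21*A^3 - 7*A^-1
  A^3 * (20*d^2 + d^4) = A^11 + 24*A^7 + 46*A^3 + 24*A^-1 + A^-5
  A^1 * (29*d + 6*d^3) = -6*A^7 - 47*A^3 - 47*A^-1 - 6*A^-5
  A^-1 * (19 + 16*d^2) = 16*A^3 + 51*A^-1 + 16*A^-5
  A^-3 * (19*d + 2*d^3) = -2*A^3 - 25*A^-1 - 25*A^-5 - 2*A^-9
  A^-5 * (7*d^2) = 7*A^-1 + 14*A^-5 + 7*A^-9
  A^-7 * (d^3) = -A^-1 - 3*A^-5 - 3*A^-9 - A^-13
Summing the groups: <K> = A^15 - 2*A^11 + 3*A^7 - 4*A^3 + 3*A^-1 - 3*A^-5 + 2*A^-9 - A^-13
Normalise by the writhe: (-A^3)^(-w) = (-A^3)^(3) = -A^9, so f(A) = -A^9 * <K> = -A^24 + 2*A^20 - 3*A^16 + 4*A^12 - 3*A^8 + 3*A^4 - 2 + A^-4.
Substitute A = t^(-1/4), i.e. A^e → t^(-e/4): V(t) = t - 2 + 3*t^-1 - 3*t^-2 + 4*t^-3 - 3*t^-4 + 2*t^-5 - t^-6

Answer: t - 2 + 3*t^-1 - 3*t^-2 + 4*t^-3 - 3*t^-4 + 2*t^-5 - t^-6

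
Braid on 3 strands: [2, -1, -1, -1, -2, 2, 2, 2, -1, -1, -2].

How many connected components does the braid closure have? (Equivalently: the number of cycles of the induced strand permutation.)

Track the strand permutation on 3 strands, starting from identity.
  step 1: s2 swaps positions 2,3 -> [1 3 2]
  step 2: s1^-1 swaps positions 1,2 -> [3 1 2]
  step 3: s1^-1 swaps positions 1,2 -> [1 3 2]
  step 4: s1^-1 swaps positions 1,2 -> [3 1 2]
  step 5: s2^-1 swaps positions 2,3 -> [3 2 1]
  step 6: s2 swaps positions 2,3 -> [3 1 2]
  step 7: s2 swaps positions 2,3 -> [3 2 1]
  step 8: s2 swaps positions 2,3 -> [3 1 2]
  step 9: s1^-1 swaps positions 1,2 -> [1 3 2]
  step 10: s1^-1 swaps positions 1,2 -> [3 1 2]
  step 11: s2^-1 swaps positions 2,3 -> [3 2 1]
Final permutation (position -> original strand): [3 2 1]
Closure components = cycle count of this permutation = 2.

Answer: 2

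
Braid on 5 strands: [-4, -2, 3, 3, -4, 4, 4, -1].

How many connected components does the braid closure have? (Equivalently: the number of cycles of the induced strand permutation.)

Track the strand permutation on 5 strands, starting from identity.
  step 1: s4^-1 swaps positions 4,5 -> [1 2 3 5 4]
  step 2: s2^-1 swaps positions 2,3 -> [1 3 2 5 4]
  step 3: s3 swaps positions 3,4 -> [1 3 5 2 4]
  step 4: s3 swaps positions 3,4 -> [1 3 2 5 4]
  step 5: s4^-1 swaps positions 4,5 -> [1 3 2 4 5]
  step 6: s4 swaps positions 4,5 -> [1 3 2 5 4]
  step 7: s4 swaps positions 4,5 -> [1 3 2 4 5]
  step 8: s1^-1 swaps positions 1,2 -> [3 1 2 4 5]
Final permutation (position -> original strand): [3 1 2 4 5]
Closure components = cycle count of this permutation = 3.

Answer: 3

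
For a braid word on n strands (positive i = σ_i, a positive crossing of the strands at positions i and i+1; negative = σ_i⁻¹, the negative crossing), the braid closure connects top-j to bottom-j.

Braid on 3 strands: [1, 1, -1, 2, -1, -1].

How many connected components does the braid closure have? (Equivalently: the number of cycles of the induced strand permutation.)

Track the strand permutation on 3 strands, starting from identity.
  step 1: s1 swaps positions 1,2 -> [2 1 3]
  step 2: s1 swaps positions 1,2 -> [1 2 3]
  step 3: s1^-1 swaps positions 1,2 -> [2 1 3]
  step 4: s2 swaps positions 2,3 -> [2 3 1]
  step 5: s1^-1 swaps positions 1,2 -> [3 2 1]
  step 6: s1^-1 swaps positions 1,2 -> [2 3 1]
Final permutation (position -> original strand): [2 3 1]
Closure components = cycle count of this permutation = 1.

Answer: 1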